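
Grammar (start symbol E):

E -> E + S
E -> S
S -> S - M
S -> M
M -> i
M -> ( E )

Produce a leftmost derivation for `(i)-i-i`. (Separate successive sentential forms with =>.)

E=>S=>S-M=>S-M-M=>M-M-M=>(E)-M-M=>(S)-M-M=>(M)-M-M=>(i)-M-M=>(i)-i-M=>(i)-i-i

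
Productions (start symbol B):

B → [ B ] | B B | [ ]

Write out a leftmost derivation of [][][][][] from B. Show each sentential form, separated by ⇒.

B ⇒ BB   [B → B B]
BB ⇒ BBB   [B → B B]
BBB ⇒ BBBB   [B → B B]
BBBB ⇒ []BBB   [B → [ ]]
[]BBB ⇒ [][]BB   [B → [ ]]
[][]BB ⇒ [][]BBB   [B → B B]
[][]BBB ⇒ [][][]BB   [B → [ ]]
[][][]BB ⇒ [][][][]B   [B → [ ]]
[][][][]B ⇒ [][][][][]   [B → [ ]]

B ⇒ BB ⇒ BBB ⇒ BBBB ⇒ []BBB ⇒ [][]BB ⇒ [][]BBB ⇒ [][][]BB ⇒ [][][][]B ⇒ [][][][][]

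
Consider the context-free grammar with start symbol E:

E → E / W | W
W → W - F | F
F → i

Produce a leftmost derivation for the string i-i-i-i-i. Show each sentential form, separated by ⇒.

E ⇒ W ⇒ W-F ⇒ W-F-F ⇒ W-F-F-F ⇒ W-F-F-F-F ⇒ F-F-F-F-F ⇒ i-F-F-F-F ⇒ i-i-F-F-F ⇒ i-i-i-F-F ⇒ i-i-i-i-F ⇒ i-i-i-i-i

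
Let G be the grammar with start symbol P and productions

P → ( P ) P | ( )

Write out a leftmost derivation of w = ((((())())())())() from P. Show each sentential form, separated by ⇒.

P ⇒ (P)P ⇒ ((P)P)P ⇒ (((P)P)P)P ⇒ ((((P)P)P)P)P ⇒ ((((())P)P)P)P ⇒ ((((())())P)P)P ⇒ ((((())())())P)P ⇒ ((((())())())())P ⇒ ((((())())())())()

P ⇒ (P)P   [P → ( P ) P]
(P)P ⇒ ((P)P)P   [P → ( P ) P]
((P)P)P ⇒ (((P)P)P)P   [P → ( P ) P]
(((P)P)P)P ⇒ ((((P)P)P)P)P   [P → ( P ) P]
((((P)P)P)P)P ⇒ ((((())P)P)P)P   [P → ( )]
((((())P)P)P)P ⇒ ((((())())P)P)P   [P → ( )]
((((())())P)P)P ⇒ ((((())())())P)P   [P → ( )]
((((())())())P)P ⇒ ((((())())())())P   [P → ( )]
((((())())())())P ⇒ ((((())())())())()   [P → ( )]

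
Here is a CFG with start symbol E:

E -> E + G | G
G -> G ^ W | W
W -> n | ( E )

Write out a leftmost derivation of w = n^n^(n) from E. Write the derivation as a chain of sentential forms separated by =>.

E => G   [E -> G]
G => G^W   [G -> G ^ W]
G^W => G^W^W   [G -> G ^ W]
G^W^W => W^W^W   [G -> W]
W^W^W => n^W^W   [W -> n]
n^W^W => n^n^W   [W -> n]
n^n^W => n^n^(E)   [W -> ( E )]
n^n^(E) => n^n^(G)   [E -> G]
n^n^(G) => n^n^(W)   [G -> W]
n^n^(W) => n^n^(n)   [W -> n]

E => G => G^W => G^W^W => W^W^W => n^W^W => n^n^W => n^n^(E) => n^n^(G) => n^n^(W) => n^n^(n)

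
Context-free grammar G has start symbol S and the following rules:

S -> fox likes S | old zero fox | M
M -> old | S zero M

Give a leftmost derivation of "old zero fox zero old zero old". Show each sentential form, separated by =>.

S => M   [S -> M]
M => S zero M   [M -> S zero M]
S zero M => M zero M   [S -> M]
M zero M => S zero M zero M   [M -> S zero M]
S zero M zero M => old zero fox zero M zero M   [S -> old zero fox]
old zero fox zero M zero M => old zero fox zero old zero M   [M -> old]
old zero fox zero old zero M => old zero fox zero old zero old   [M -> old]

S => M => S zero M => M zero M => S zero M zero M => old zero fox zero M zero M => old zero fox zero old zero M => old zero fox zero old zero old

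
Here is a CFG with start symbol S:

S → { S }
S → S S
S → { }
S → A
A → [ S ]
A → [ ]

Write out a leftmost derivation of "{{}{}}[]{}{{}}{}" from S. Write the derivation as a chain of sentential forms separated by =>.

S => SS   [S → S S]
SS => SSS   [S → S S]
SSS => {S}SS   [S → { S }]
{S}SS => {SS}SS   [S → S S]
{SS}SS => {{}S}SS   [S → { }]
{{}S}SS => {{}{}}SS   [S → { }]
{{}{}}SS => {{}{}}SSS   [S → S S]
{{}{}}SSS => {{}{}}SSSS   [S → S S]
{{}{}}SSSS => {{}{}}ASSS   [S → A]
{{}{}}ASSS => {{}{}}[]SSS   [A → [ ]]
{{}{}}[]SSS => {{}{}}[]{}SS   [S → { }]
{{}{}}[]{}SS => {{}{}}[]{}{S}S   [S → { S }]
{{}{}}[]{}{S}S => {{}{}}[]{}{{}}S   [S → { }]
{{}{}}[]{}{{}}S => {{}{}}[]{}{{}}{}   [S → { }]

S => SS => SSS => {S}SS => {SS}SS => {{}S}SS => {{}{}}SS => {{}{}}SSS => {{}{}}SSSS => {{}{}}ASSS => {{}{}}[]SSS => {{}{}}[]{}SS => {{}{}}[]{}{S}S => {{}{}}[]{}{{}}S => {{}{}}[]{}{{}}{}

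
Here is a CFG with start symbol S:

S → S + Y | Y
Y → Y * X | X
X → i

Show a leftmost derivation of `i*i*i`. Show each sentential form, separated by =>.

S => Y   [S → Y]
Y => Y*X   [Y → Y * X]
Y*X => Y*X*X   [Y → Y * X]
Y*X*X => X*X*X   [Y → X]
X*X*X => i*X*X   [X → i]
i*X*X => i*i*X   [X → i]
i*i*X => i*i*i   [X → i]

S => Y => Y*X => Y*X*X => X*X*X => i*X*X => i*i*X => i*i*i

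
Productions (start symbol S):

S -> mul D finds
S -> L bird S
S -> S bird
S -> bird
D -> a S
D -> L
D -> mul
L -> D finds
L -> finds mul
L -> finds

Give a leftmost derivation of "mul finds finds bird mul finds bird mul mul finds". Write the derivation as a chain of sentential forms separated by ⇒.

S ⇒ L bird S   [S -> L bird S]
L bird S ⇒ D finds bird S   [L -> D finds]
D finds bird S ⇒ L finds bird S   [D -> L]
L finds bird S ⇒ D finds finds bird S   [L -> D finds]
D finds finds bird S ⇒ mul finds finds bird S   [D -> mul]
mul finds finds bird S ⇒ mul finds finds bird L bird S   [S -> L bird S]
mul finds finds bird L bird S ⇒ mul finds finds bird D finds bird S   [L -> D finds]
mul finds finds bird D finds bird S ⇒ mul finds finds bird mul finds bird S   [D -> mul]
mul finds finds bird mul finds bird S ⇒ mul finds finds bird mul finds bird mul D finds   [S -> mul D finds]
mul finds finds bird mul finds bird mul D finds ⇒ mul finds finds bird mul finds bird mul mul finds   [D -> mul]

S ⇒ L bird S ⇒ D finds bird S ⇒ L finds bird S ⇒ D finds finds bird S ⇒ mul finds finds bird S ⇒ mul finds finds bird L bird S ⇒ mul finds finds bird D finds bird S ⇒ mul finds finds bird mul finds bird S ⇒ mul finds finds bird mul finds bird mul D finds ⇒ mul finds finds bird mul finds bird mul mul finds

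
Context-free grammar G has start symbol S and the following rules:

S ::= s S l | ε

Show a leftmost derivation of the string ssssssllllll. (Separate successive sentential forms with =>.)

S => sSl   [S ::= s S l]
sSl => ssSll   [S ::= s S l]
ssSll => sssSlll   [S ::= s S l]
sssSlll => ssssSllll   [S ::= s S l]
ssssSllll => sssssSlllll   [S ::= s S l]
sssssSlllll => ssssssSllllll   [S ::= s S l]
ssssssSllllll => ssssssllllll   [S ::= ε]

S => sSl => ssSll => sssSlll => ssssSllll => sssssSlllll => ssssssSllllll => ssssssllllll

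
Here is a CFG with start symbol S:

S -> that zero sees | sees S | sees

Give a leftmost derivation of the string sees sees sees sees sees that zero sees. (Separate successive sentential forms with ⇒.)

S ⇒ sees S ⇒ sees sees S ⇒ sees sees sees S ⇒ sees sees sees sees S ⇒ sees sees sees sees sees S ⇒ sees sees sees sees sees that zero sees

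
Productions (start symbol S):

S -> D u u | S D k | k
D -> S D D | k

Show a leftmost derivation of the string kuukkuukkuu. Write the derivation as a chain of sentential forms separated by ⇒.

S ⇒ Duu ⇒ SDDuu ⇒ DuuDDuu ⇒ SDDuuDDuu ⇒ DuuDDuuDDuu ⇒ kuuDDuuDDuu ⇒ kuukDuuDDuu ⇒ kuukkuuDDuu ⇒ kuukkuukDuu ⇒ kuukkuukkuu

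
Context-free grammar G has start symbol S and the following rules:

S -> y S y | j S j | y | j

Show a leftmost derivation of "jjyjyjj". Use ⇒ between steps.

S ⇒ jSj ⇒ jjSjj ⇒ jjySyjj ⇒ jjyjyjj

S ⇒ jSj   [S -> j S j]
jSj ⇒ jjSjj   [S -> j S j]
jjSjj ⇒ jjySyjj   [S -> y S y]
jjySyjj ⇒ jjyjyjj   [S -> j]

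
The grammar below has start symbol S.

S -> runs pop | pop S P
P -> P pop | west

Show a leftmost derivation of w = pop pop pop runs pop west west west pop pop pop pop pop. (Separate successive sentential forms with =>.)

S => pop S P   [S -> pop S P]
pop S P => pop pop S P P   [S -> pop S P]
pop pop S P P => pop pop pop S P P P   [S -> pop S P]
pop pop pop S P P P => pop pop pop runs pop P P P   [S -> runs pop]
pop pop pop runs pop P P P => pop pop pop runs pop west P P   [P -> west]
pop pop pop runs pop west P P => pop pop pop runs pop west west P   [P -> west]
pop pop pop runs pop west west P => pop pop pop runs pop west west P pop   [P -> P pop]
pop pop pop runs pop west west P pop => pop pop pop runs pop west west P pop pop   [P -> P pop]
pop pop pop runs pop west west P pop pop => pop pop pop runs pop west west P pop pop pop   [P -> P pop]
pop pop pop runs pop west west P pop pop pop => pop pop pop runs pop west west P pop pop pop pop   [P -> P pop]
pop pop pop runs pop west west P pop pop pop pop => pop pop pop runs pop west west P pop pop pop pop pop   [P -> P pop]
pop pop pop runs pop west west P pop pop pop pop pop => pop pop pop runs pop west west west pop pop pop pop pop   [P -> west]

S => pop S P => pop pop S P P => pop pop pop S P P P => pop pop pop runs pop P P P => pop pop pop runs pop west P P => pop pop pop runs pop west west P => pop pop pop runs pop west west P pop => pop pop pop runs pop west west P pop pop => pop pop pop runs pop west west P pop pop pop => pop pop pop runs pop west west P pop pop pop pop => pop pop pop runs pop west west P pop pop pop pop pop => pop pop pop runs pop west west west pop pop pop pop pop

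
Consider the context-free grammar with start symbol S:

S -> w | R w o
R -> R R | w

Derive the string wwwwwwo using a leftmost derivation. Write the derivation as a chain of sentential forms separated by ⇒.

S ⇒ Rwo   [S -> R w o]
Rwo ⇒ RRwo   [R -> R R]
RRwo ⇒ RRRwo   [R -> R R]
RRRwo ⇒ RRRRwo   [R -> R R]
RRRRwo ⇒ RRRRRwo   [R -> R R]
RRRRRwo ⇒ wRRRRwo   [R -> w]
wRRRRwo ⇒ wwRRRwo   [R -> w]
wwRRRwo ⇒ wwwRRwo   [R -> w]
wwwRRwo ⇒ wwwwRwo   [R -> w]
wwwwRwo ⇒ wwwwwwo   [R -> w]

S ⇒ Rwo ⇒ RRwo ⇒ RRRwo ⇒ RRRRwo ⇒ RRRRRwo ⇒ wRRRRwo ⇒ wwRRRwo ⇒ wwwRRwo ⇒ wwwwRwo ⇒ wwwwwwo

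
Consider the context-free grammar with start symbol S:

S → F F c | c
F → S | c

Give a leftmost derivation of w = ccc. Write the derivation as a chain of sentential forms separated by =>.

S => FFc => cFc => cSc => ccc

S => FFc   [S → F F c]
FFc => cFc   [F → c]
cFc => cSc   [F → S]
cSc => ccc   [S → c]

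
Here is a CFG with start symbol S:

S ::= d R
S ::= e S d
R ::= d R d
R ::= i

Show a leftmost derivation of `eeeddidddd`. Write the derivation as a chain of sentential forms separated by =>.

S => eSd   [S ::= e S d]
eSd => eeSdd   [S ::= e S d]
eeSdd => eeeSddd   [S ::= e S d]
eeeSddd => eeedRddd   [S ::= d R]
eeedRddd => eeeddRdddd   [R ::= d R d]
eeeddRdddd => eeeddidddd   [R ::= i]

S => eSd => eeSdd => eeeSddd => eeedRddd => eeeddRdddd => eeeddidddd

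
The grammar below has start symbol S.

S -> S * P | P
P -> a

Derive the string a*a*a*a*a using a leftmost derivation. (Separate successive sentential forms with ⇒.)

S⇒S*P⇒S*P*P⇒S*P*P*P⇒S*P*P*P*P⇒P*P*P*P*P⇒a*P*P*P*P⇒a*a*P*P*P⇒a*a*a*P*P⇒a*a*a*a*P⇒a*a*a*a*a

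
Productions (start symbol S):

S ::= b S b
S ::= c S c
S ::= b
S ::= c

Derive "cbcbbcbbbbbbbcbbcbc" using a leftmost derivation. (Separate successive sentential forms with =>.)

S=>cSc=>cbSbc=>cbcScbc=>cbcbSbcbc=>cbcbbSbbcbc=>cbcbbcScbbcbc=>cbcbbcbSbcbbcbc=>cbcbbcbbSbbcbbcbc=>cbcbbcbbbSbbbcbbcbc=>cbcbbcbbbbbbbcbbcbc

S => cSc   [S ::= c S c]
cSc => cbSbc   [S ::= b S b]
cbSbc => cbcScbc   [S ::= c S c]
cbcScbc => cbcbSbcbc   [S ::= b S b]
cbcbSbcbc => cbcbbSbbcbc   [S ::= b S b]
cbcbbSbbcbc => cbcbbcScbbcbc   [S ::= c S c]
cbcbbcScbbcbc => cbcbbcbSbcbbcbc   [S ::= b S b]
cbcbbcbSbcbbcbc => cbcbbcbbSbbcbbcbc   [S ::= b S b]
cbcbbcbbSbbcbbcbc => cbcbbcbbbSbbbcbbcbc   [S ::= b S b]
cbcbbcbbbSbbbcbbcbc => cbcbbcbbbbbbbcbbcbc   [S ::= b]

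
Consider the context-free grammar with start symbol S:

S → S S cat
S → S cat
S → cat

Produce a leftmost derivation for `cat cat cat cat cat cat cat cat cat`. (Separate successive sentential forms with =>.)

S => S cat   [S → S cat]
S cat => S cat cat   [S → S cat]
S cat cat => S S cat cat cat   [S → S S cat]
S S cat cat cat => S S cat S cat cat cat   [S → S S cat]
S S cat S cat cat cat => cat S cat S cat cat cat   [S → cat]
cat S cat S cat cat cat => cat S cat cat S cat cat cat   [S → S cat]
cat S cat cat S cat cat cat => cat S cat cat cat S cat cat cat   [S → S cat]
cat S cat cat cat S cat cat cat => cat cat cat cat cat S cat cat cat   [S → cat]
cat cat cat cat cat S cat cat cat => cat cat cat cat cat cat cat cat cat   [S → cat]

S => S cat => S cat cat => S S cat cat cat => S S cat S cat cat cat => cat S cat S cat cat cat => cat S cat cat S cat cat cat => cat S cat cat cat S cat cat cat => cat cat cat cat cat S cat cat cat => cat cat cat cat cat cat cat cat cat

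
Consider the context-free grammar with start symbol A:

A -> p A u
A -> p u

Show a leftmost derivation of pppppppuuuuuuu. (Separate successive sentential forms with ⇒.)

A ⇒ pAu ⇒ ppAuu ⇒ pppAuuu ⇒ ppppAuuuu ⇒ pppppAuuuuu ⇒ ppppppAuuuuuu ⇒ pppppppuuuuuuu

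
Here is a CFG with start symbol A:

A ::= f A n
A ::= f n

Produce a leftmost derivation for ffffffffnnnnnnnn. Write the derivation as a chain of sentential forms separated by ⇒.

A⇒fAn⇒ffAnn⇒fffAnnn⇒ffffAnnnn⇒fffffAnnnnn⇒ffffffAnnnnnn⇒fffffffAnnnnnnn⇒ffffffffnnnnnnnn

A ⇒ fAn   [A ::= f A n]
fAn ⇒ ffAnn   [A ::= f A n]
ffAnn ⇒ fffAnnn   [A ::= f A n]
fffAnnn ⇒ ffffAnnnn   [A ::= f A n]
ffffAnnnn ⇒ fffffAnnnnn   [A ::= f A n]
fffffAnnnnn ⇒ ffffffAnnnnnn   [A ::= f A n]
ffffffAnnnnnn ⇒ fffffffAnnnnnnn   [A ::= f A n]
fffffffAnnnnnnn ⇒ ffffffffnnnnnnnn   [A ::= f n]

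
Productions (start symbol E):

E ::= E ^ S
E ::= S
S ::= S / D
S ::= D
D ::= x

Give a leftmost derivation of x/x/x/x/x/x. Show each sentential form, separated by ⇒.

E⇒S⇒S/D⇒S/D/D⇒S/D/D/D⇒S/D/D/D/D⇒S/D/D/D/D/D⇒D/D/D/D/D/D⇒x/D/D/D/D/D⇒x/x/D/D/D/D⇒x/x/x/D/D/D⇒x/x/x/x/D/D⇒x/x/x/x/x/D⇒x/x/x/x/x/x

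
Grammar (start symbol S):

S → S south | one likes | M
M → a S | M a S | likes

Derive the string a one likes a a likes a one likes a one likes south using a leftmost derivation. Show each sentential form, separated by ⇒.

S ⇒ S south ⇒ M south ⇒ M a S south ⇒ a S a S south ⇒ a one likes a S south ⇒ a one likes a M south ⇒ a one likes a M a S south ⇒ a one likes a a S a S south ⇒ a one likes a a M a S south ⇒ a one likes a a M a S a S south ⇒ a one likes a a likes a S a S south ⇒ a one likes a a likes a one likes a S south ⇒ a one likes a a likes a one likes a one likes south

S ⇒ S south   [S → S south]
S south ⇒ M south   [S → M]
M south ⇒ M a S south   [M → M a S]
M a S south ⇒ a S a S south   [M → a S]
a S a S south ⇒ a one likes a S south   [S → one likes]
a one likes a S south ⇒ a one likes a M south   [S → M]
a one likes a M south ⇒ a one likes a M a S south   [M → M a S]
a one likes a M a S south ⇒ a one likes a a S a S south   [M → a S]
a one likes a a S a S south ⇒ a one likes a a M a S south   [S → M]
a one likes a a M a S south ⇒ a one likes a a M a S a S south   [M → M a S]
a one likes a a M a S a S south ⇒ a one likes a a likes a S a S south   [M → likes]
a one likes a a likes a S a S south ⇒ a one likes a a likes a one likes a S south   [S → one likes]
a one likes a a likes a one likes a S south ⇒ a one likes a a likes a one likes a one likes south   [S → one likes]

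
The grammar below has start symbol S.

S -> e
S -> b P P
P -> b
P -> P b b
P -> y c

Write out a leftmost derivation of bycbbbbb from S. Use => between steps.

S => bPP   [S -> b P P]
bPP => bPbbP   [P -> P b b]
bPbbP => bycbbP   [P -> y c]
bycbbP => bycbbPbb   [P -> P b b]
bycbbPbb => bycbbbbb   [P -> b]

S => bPP => bPbbP => bycbbP => bycbbPbb => bycbbbbb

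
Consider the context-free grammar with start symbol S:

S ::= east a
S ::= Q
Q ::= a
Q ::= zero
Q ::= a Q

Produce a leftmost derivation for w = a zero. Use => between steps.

S => Q => a Q => a zero

S => Q   [S ::= Q]
Q => a Q   [Q ::= a Q]
a Q => a zero   [Q ::= zero]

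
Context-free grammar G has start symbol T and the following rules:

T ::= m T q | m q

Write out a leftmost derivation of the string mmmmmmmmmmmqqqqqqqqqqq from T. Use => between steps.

T => mTq => mmTqq => mmmTqqq => mmmmTqqqq => mmmmmTqqqqq => mmmmmmTqqqqqq => mmmmmmmTqqqqqqq => mmmmmmmmTqqqqqqqq => mmmmmmmmmTqqqqqqqqq => mmmmmmmmmmTqqqqqqqqqq => mmmmmmmmmmmqqqqqqqqqqq

T => mTq   [T ::= m T q]
mTq => mmTqq   [T ::= m T q]
mmTqq => mmmTqqq   [T ::= m T q]
mmmTqqq => mmmmTqqqq   [T ::= m T q]
mmmmTqqqq => mmmmmTqqqqq   [T ::= m T q]
mmmmmTqqqqq => mmmmmmTqqqqqq   [T ::= m T q]
mmmmmmTqqqqqq => mmmmmmmTqqqqqqq   [T ::= m T q]
mmmmmmmTqqqqqqq => mmmmmmmmTqqqqqqqq   [T ::= m T q]
mmmmmmmmTqqqqqqqq => mmmmmmmmmTqqqqqqqqq   [T ::= m T q]
mmmmmmmmmTqqqqqqqqq => mmmmmmmmmmTqqqqqqqqqq   [T ::= m T q]
mmmmmmmmmmTqqqqqqqqqq => mmmmmmmmmmmqqqqqqqqqqq   [T ::= m q]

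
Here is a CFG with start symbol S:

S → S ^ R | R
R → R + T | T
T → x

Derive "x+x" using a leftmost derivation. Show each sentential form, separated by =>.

S => R => R+T => T+T => x+T => x+x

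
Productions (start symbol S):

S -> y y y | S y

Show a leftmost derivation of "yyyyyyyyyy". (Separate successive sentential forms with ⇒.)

S ⇒ Sy ⇒ Syy ⇒ Syyy ⇒ Syyyy ⇒ Syyyyy ⇒ Syyyyyy ⇒ Syyyyyyy ⇒ yyyyyyyyyy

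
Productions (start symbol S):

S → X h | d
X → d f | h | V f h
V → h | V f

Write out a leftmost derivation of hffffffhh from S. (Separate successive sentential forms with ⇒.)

S ⇒ Xh   [S → X h]
Xh ⇒ Vfhh   [X → V f h]
Vfhh ⇒ Vffhh   [V → V f]
Vffhh ⇒ Vfffhh   [V → V f]
Vfffhh ⇒ Vffffhh   [V → V f]
Vffffhh ⇒ Vfffffhh   [V → V f]
Vfffffhh ⇒ Vffffffhh   [V → V f]
Vffffffhh ⇒ hffffffhh   [V → h]

S⇒Xh⇒Vfhh⇒Vffhh⇒Vfffhh⇒Vffffhh⇒Vfffffhh⇒Vffffffhh⇒hffffffhh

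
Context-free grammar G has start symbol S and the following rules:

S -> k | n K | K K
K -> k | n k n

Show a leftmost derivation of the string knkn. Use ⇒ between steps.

S ⇒ KK ⇒ kK ⇒ knkn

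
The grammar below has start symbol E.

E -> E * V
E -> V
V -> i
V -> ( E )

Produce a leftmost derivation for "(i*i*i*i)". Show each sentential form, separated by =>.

E => V => (E) => (E*V) => (E*V*V) => (E*V*V*V) => (V*V*V*V) => (i*V*V*V) => (i*i*V*V) => (i*i*i*V) => (i*i*i*i)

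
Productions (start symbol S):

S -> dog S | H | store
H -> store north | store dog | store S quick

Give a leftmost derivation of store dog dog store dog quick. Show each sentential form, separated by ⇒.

S ⇒ H   [S -> H]
H ⇒ store S quick   [H -> store S quick]
store S quick ⇒ store dog S quick   [S -> dog S]
store dog S quick ⇒ store dog dog S quick   [S -> dog S]
store dog dog S quick ⇒ store dog dog H quick   [S -> H]
store dog dog H quick ⇒ store dog dog store dog quick   [H -> store dog]

S ⇒ H ⇒ store S quick ⇒ store dog S quick ⇒ store dog dog S quick ⇒ store dog dog H quick ⇒ store dog dog store dog quick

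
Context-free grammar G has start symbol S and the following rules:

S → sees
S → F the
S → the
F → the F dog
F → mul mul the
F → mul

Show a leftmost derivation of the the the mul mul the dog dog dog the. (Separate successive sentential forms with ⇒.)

S ⇒ F the ⇒ the F dog the ⇒ the the F dog dog the ⇒ the the the F dog dog dog the ⇒ the the the mul mul the dog dog dog the

S ⇒ F the   [S → F the]
F the ⇒ the F dog the   [F → the F dog]
the F dog the ⇒ the the F dog dog the   [F → the F dog]
the the F dog dog the ⇒ the the the F dog dog dog the   [F → the F dog]
the the the F dog dog dog the ⇒ the the the mul mul the dog dog dog the   [F → mul mul the]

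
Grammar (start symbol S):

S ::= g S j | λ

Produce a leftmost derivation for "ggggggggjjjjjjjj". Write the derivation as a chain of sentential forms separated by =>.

S => gSj => ggSjj => gggSjjj => ggggSjjjj => gggggSjjjjj => ggggggSjjjjjj => gggggggSjjjjjjj => ggggggggSjjjjjjjj => ggggggggjjjjjjjj

S => gSj   [S ::= g S j]
gSj => ggSjj   [S ::= g S j]
ggSjj => gggSjjj   [S ::= g S j]
gggSjjj => ggggSjjjj   [S ::= g S j]
ggggSjjjj => gggggSjjjjj   [S ::= g S j]
gggggSjjjjj => ggggggSjjjjjj   [S ::= g S j]
ggggggSjjjjjj => gggggggSjjjjjjj   [S ::= g S j]
gggggggSjjjjjjj => ggggggggSjjjjjjjj   [S ::= g S j]
ggggggggSjjjjjjjj => ggggggggjjjjjjjj   [S ::= λ]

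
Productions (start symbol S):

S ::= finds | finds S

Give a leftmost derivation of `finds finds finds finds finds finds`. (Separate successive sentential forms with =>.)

S => finds S => finds finds S => finds finds finds S => finds finds finds finds S => finds finds finds finds finds S => finds finds finds finds finds finds

S => finds S   [S ::= finds S]
finds S => finds finds S   [S ::= finds S]
finds finds S => finds finds finds S   [S ::= finds S]
finds finds finds S => finds finds finds finds S   [S ::= finds S]
finds finds finds finds S => finds finds finds finds finds S   [S ::= finds S]
finds finds finds finds finds S => finds finds finds finds finds finds   [S ::= finds]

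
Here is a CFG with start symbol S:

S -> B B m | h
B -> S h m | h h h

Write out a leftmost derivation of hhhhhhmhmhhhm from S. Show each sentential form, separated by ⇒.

S⇒BBm⇒ShmBm⇒BBmhmBm⇒hhhBmhmBm⇒hhhhhhmhmBm⇒hhhhhhmhmhhhm

S ⇒ BBm   [S -> B B m]
BBm ⇒ ShmBm   [B -> S h m]
ShmBm ⇒ BBmhmBm   [S -> B B m]
BBmhmBm ⇒ hhhBmhmBm   [B -> h h h]
hhhBmhmBm ⇒ hhhhhhmhmBm   [B -> h h h]
hhhhhhmhmBm ⇒ hhhhhhmhmhhhm   [B -> h h h]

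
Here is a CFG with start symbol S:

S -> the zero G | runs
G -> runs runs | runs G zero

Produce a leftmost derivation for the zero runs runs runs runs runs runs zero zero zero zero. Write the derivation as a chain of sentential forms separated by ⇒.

S ⇒ the zero G   [S -> the zero G]
the zero G ⇒ the zero runs G zero   [G -> runs G zero]
the zero runs G zero ⇒ the zero runs runs G zero zero   [G -> runs G zero]
the zero runs runs G zero zero ⇒ the zero runs runs runs G zero zero zero   [G -> runs G zero]
the zero runs runs runs G zero zero zero ⇒ the zero runs runs runs runs G zero zero zero zero   [G -> runs G zero]
the zero runs runs runs runs G zero zero zero zero ⇒ the zero runs runs runs runs runs runs zero zero zero zero   [G -> runs runs]

S ⇒ the zero G ⇒ the zero runs G zero ⇒ the zero runs runs G zero zero ⇒ the zero runs runs runs G zero zero zero ⇒ the zero runs runs runs runs G zero zero zero zero ⇒ the zero runs runs runs runs runs runs zero zero zero zero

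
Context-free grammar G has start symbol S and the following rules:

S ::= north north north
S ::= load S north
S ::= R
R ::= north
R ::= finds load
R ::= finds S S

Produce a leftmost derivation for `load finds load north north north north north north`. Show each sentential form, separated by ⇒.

S ⇒ load S north   [S ::= load S north]
load S north ⇒ load R north   [S ::= R]
load R north ⇒ load finds S S north   [R ::= finds S S]
load finds S S north ⇒ load finds load S north S north   [S ::= load S north]
load finds load S north S north ⇒ load finds load R north S north   [S ::= R]
load finds load R north S north ⇒ load finds load north north S north   [R ::= north]
load finds load north north S north ⇒ load finds load north north north north north north   [S ::= north north north]

S ⇒ load S north ⇒ load R north ⇒ load finds S S north ⇒ load finds load S north S north ⇒ load finds load R north S north ⇒ load finds load north north S north ⇒ load finds load north north north north north north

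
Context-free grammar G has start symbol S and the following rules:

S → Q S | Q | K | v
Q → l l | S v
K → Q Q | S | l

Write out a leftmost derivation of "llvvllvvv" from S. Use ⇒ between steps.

S⇒Q⇒Sv⇒QSv⇒SvSv⇒KvSv⇒QQvSv⇒SvQvSv⇒QSvQvSv⇒llSvQvSv⇒llvvQvSv⇒llvvllvSv⇒llvvllvvv

S ⇒ Q   [S → Q]
Q ⇒ Sv   [Q → S v]
Sv ⇒ QSv   [S → Q S]
QSv ⇒ SvSv   [Q → S v]
SvSv ⇒ KvSv   [S → K]
KvSv ⇒ QQvSv   [K → Q Q]
QQvSv ⇒ SvQvSv   [Q → S v]
SvQvSv ⇒ QSvQvSv   [S → Q S]
QSvQvSv ⇒ llSvQvSv   [Q → l l]
llSvQvSv ⇒ llvvQvSv   [S → v]
llvvQvSv ⇒ llvvllvSv   [Q → l l]
llvvllvSv ⇒ llvvllvvv   [S → v]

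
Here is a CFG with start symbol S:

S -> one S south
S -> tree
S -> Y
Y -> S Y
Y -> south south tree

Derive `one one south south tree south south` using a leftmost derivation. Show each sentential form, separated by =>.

S => one S south => one one S south south => one one Y south south => one one south south tree south south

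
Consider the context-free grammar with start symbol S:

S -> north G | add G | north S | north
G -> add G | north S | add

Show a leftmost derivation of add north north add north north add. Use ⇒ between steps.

S ⇒ add G ⇒ add north S ⇒ add north north G ⇒ add north north add G ⇒ add north north add north S ⇒ add north north add north north G ⇒ add north north add north north add

S ⇒ add G   [S -> add G]
add G ⇒ add north S   [G -> north S]
add north S ⇒ add north north G   [S -> north G]
add north north G ⇒ add north north add G   [G -> add G]
add north north add G ⇒ add north north add north S   [G -> north S]
add north north add north S ⇒ add north north add north north G   [S -> north G]
add north north add north north G ⇒ add north north add north north add   [G -> add]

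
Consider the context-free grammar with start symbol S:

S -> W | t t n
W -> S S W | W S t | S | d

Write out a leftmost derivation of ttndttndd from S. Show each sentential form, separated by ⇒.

S ⇒ W ⇒ SSW ⇒ ttnSW ⇒ ttnWW ⇒ ttnSSWW ⇒ ttnWSWW ⇒ ttndSWW ⇒ ttndttnWW ⇒ ttndttndW ⇒ ttndttndd

S ⇒ W   [S -> W]
W ⇒ SSW   [W -> S S W]
SSW ⇒ ttnSW   [S -> t t n]
ttnSW ⇒ ttnWW   [S -> W]
ttnWW ⇒ ttnSSWW   [W -> S S W]
ttnSSWW ⇒ ttnWSWW   [S -> W]
ttnWSWW ⇒ ttndSWW   [W -> d]
ttndSWW ⇒ ttndttnWW   [S -> t t n]
ttndttnWW ⇒ ttndttndW   [W -> d]
ttndttndW ⇒ ttndttndd   [W -> d]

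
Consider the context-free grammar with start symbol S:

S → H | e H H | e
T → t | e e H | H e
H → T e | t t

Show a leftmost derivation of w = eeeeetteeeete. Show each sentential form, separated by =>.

S => eHH => eTeH => eeeHeH => eeeTeeH => eeeHeeeH => eeeTeeeeH => eeeeeHeeeeH => eeeeetteeeeH => eeeeetteeeeTe => eeeeetteeeete

S => eHH   [S → e H H]
eHH => eTeH   [H → T e]
eTeH => eeeHeH   [T → e e H]
eeeHeH => eeeTeeH   [H → T e]
eeeTeeH => eeeHeeeH   [T → H e]
eeeHeeeH => eeeTeeeeH   [H → T e]
eeeTeeeeH => eeeeeHeeeeH   [T → e e H]
eeeeeHeeeeH => eeeeetteeeeH   [H → t t]
eeeeetteeeeH => eeeeetteeeeTe   [H → T e]
eeeeetteeeeTe => eeeeetteeeete   [T → t]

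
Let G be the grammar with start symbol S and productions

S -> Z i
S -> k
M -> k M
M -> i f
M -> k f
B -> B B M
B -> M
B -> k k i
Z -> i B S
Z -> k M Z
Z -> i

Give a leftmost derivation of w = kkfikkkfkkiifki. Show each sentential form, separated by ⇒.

S ⇒ Zi ⇒ kMZi ⇒ kkfZi ⇒ kkfiBSi ⇒ kkfiBBMSi ⇒ kkfiMBMSi ⇒ kkfikMBMSi ⇒ kkfikkMBMSi ⇒ kkfikkkfBMSi ⇒ kkfikkkfkkiMSi ⇒ kkfikkkfkkiifSi ⇒ kkfikkkfkkiifki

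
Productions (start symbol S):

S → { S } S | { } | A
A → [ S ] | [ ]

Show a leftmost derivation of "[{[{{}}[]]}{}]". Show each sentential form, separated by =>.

S=>A=>[S]=>[{S}S]=>[{A}S]=>[{[S]}S]=>[{[{S}S]}S]=>[{[{{}}S]}S]=>[{[{{}}A]}S]=>[{[{{}}[]]}S]=>[{[{{}}[]]}{}]

S => A   [S → A]
A => [S]   [A → [ S ]]
[S] => [{S}S]   [S → { S } S]
[{S}S] => [{A}S]   [S → A]
[{A}S] => [{[S]}S]   [A → [ S ]]
[{[S]}S] => [{[{S}S]}S]   [S → { S } S]
[{[{S}S]}S] => [{[{{}}S]}S]   [S → { }]
[{[{{}}S]}S] => [{[{{}}A]}S]   [S → A]
[{[{{}}A]}S] => [{[{{}}[]]}S]   [A → [ ]]
[{[{{}}[]]}S] => [{[{{}}[]]}{}]   [S → { }]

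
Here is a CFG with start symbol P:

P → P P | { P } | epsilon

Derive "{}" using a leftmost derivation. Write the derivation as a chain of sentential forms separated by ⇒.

P ⇒ PP   [P → P P]
PP ⇒ {P}P   [P → { P }]
{P}P ⇒ {}P   [P → epsilon]
{}P ⇒ {}   [P → epsilon]

P ⇒ PP ⇒ {P}P ⇒ {}P ⇒ {}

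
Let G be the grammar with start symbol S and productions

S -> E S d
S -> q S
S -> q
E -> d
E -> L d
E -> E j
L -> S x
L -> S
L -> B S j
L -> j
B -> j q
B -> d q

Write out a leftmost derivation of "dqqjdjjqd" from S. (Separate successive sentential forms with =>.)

S => ESd => EjSd => EjjSd => LdjjSd => BSjdjjSd => dqSjdjjSd => dqqjdjjSd => dqqjdjjqd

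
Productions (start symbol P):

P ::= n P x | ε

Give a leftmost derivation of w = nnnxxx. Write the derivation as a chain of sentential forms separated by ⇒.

P ⇒ nPx ⇒ nnPxx ⇒ nnnPxxx ⇒ nnnxxx

P ⇒ nPx   [P ::= n P x]
nPx ⇒ nnPxx   [P ::= n P x]
nnPxx ⇒ nnnPxxx   [P ::= n P x]
nnnPxxx ⇒ nnnxxx   [P ::= ε]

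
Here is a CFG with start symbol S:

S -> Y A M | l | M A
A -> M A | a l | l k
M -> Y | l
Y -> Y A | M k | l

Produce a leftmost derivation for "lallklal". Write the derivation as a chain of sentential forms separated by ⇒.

S ⇒ YAM   [S -> Y A M]
YAM ⇒ lAM   [Y -> l]
lAM ⇒ lalM   [A -> a l]
lalM ⇒ lalY   [M -> Y]
lalY ⇒ lalYA   [Y -> Y A]
lalYA ⇒ lalMkA   [Y -> M k]
lalMkA ⇒ lalYkA   [M -> Y]
lalYkA ⇒ lallkA   [Y -> l]
lallkA ⇒ lallkMA   [A -> M A]
lallkMA ⇒ lallkYA   [M -> Y]
lallkYA ⇒ lallklA   [Y -> l]
lallklA ⇒ lallklal   [A -> a l]

S ⇒ YAM ⇒ lAM ⇒ lalM ⇒ lalY ⇒ lalYA ⇒ lalMkA ⇒ lalYkA ⇒ lallkA ⇒ lallkMA ⇒ lallkYA ⇒ lallklA ⇒ lallklal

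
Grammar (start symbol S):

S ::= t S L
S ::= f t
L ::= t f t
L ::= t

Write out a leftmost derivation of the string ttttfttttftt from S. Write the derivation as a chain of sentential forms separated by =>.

S => tSL   [S ::= t S L]
tSL => ttSLL   [S ::= t S L]
ttSLL => tttSLLL   [S ::= t S L]
tttSLLL => ttttSLLLL   [S ::= t S L]
ttttSLLLL => ttttftLLLL   [S ::= f t]
ttttftLLLL => ttttfttLLL   [L ::= t]
ttttfttLLL => ttttftttLL   [L ::= t]
ttttftttLL => ttttfttttftL   [L ::= t f t]
ttttfttttftL => ttttfttttftt   [L ::= t]

S => tSL => ttSLL => tttSLLL => ttttSLLLL => ttttftLLLL => ttttfttLLL => ttttftttLL => ttttfttttftL => ttttfttttftt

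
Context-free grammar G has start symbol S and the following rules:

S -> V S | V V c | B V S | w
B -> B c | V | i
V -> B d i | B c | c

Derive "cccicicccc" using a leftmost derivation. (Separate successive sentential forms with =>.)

S => BVS   [S -> B V S]
BVS => BcVS   [B -> B c]
BcVS => VcVS   [B -> V]
VcVS => BccVS   [V -> B c]
BccVS => VccVS   [B -> V]
VccVS => cccVS   [V -> c]
cccVS => cccBcS   [V -> B c]
cccBcS => cccicS   [B -> i]
cccicS => cccicVVc   [S -> V V c]
cccicVVc => cccicBcVc   [V -> B c]
cccicBcVc => cccicVcVc   [B -> V]
cccicVcVc => cccicBccVc   [V -> B c]
cccicBccVc => ccciciccVc   [B -> i]
ccciciccVc => cccicicccc   [V -> c]

S=>BVS=>BcVS=>VcVS=>BccVS=>VccVS=>cccVS=>cccBcS=>cccicS=>cccicVVc=>cccicBcVc=>cccicVcVc=>cccicBccVc=>ccciciccVc=>cccicicccc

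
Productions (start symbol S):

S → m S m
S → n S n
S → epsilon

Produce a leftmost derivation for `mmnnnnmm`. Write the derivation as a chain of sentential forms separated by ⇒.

S ⇒ mSm   [S → m S m]
mSm ⇒ mmSmm   [S → m S m]
mmSmm ⇒ mmnSnmm   [S → n S n]
mmnSnmm ⇒ mmnnSnnmm   [S → n S n]
mmnnSnnmm ⇒ mmnnnnmm   [S → epsilon]

S ⇒ mSm ⇒ mmSmm ⇒ mmnSnmm ⇒ mmnnSnnmm ⇒ mmnnnnmm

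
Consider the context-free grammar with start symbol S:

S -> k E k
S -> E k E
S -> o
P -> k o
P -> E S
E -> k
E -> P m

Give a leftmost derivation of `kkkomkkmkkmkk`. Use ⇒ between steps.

S ⇒ EkE ⇒ PmkE ⇒ ESmkE ⇒ kSmkE ⇒ kEkEmkE ⇒ kPmkEmkE ⇒ kESmkEmkE ⇒ kkSmkEmkE ⇒ kkEkEmkEmkE ⇒ kkPmkEmkEmkE ⇒ kkkomkEmkEmkE ⇒ kkkomkkmkEmkE ⇒ kkkomkkmkkmkE ⇒ kkkomkkmkkmkk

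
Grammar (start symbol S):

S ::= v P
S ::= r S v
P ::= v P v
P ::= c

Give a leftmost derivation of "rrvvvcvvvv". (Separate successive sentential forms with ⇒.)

S ⇒ rSv ⇒ rrSvv ⇒ rrvPvv ⇒ rrvvPvvv ⇒ rrvvvPvvvv ⇒ rrvvvcvvvv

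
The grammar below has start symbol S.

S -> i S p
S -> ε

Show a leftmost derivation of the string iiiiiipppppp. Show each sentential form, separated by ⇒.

S⇒iSp⇒iiSpp⇒iiiSppp⇒iiiiSpppp⇒iiiiiSppppp⇒iiiiiiSpppppp⇒iiiiiipppppp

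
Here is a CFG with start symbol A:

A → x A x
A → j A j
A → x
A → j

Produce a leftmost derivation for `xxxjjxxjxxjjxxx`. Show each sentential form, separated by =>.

A => xAx => xxAxx => xxxAxxx => xxxjAjxxx => xxxjjAjjxxx => xxxjjxAxjjxxx => xxxjjxxAxxjjxxx => xxxjjxxjxxjjxxx

A => xAx   [A → x A x]
xAx => xxAxx   [A → x A x]
xxAxx => xxxAxxx   [A → x A x]
xxxAxxx => xxxjAjxxx   [A → j A j]
xxxjAjxxx => xxxjjAjjxxx   [A → j A j]
xxxjjAjjxxx => xxxjjxAxjjxxx   [A → x A x]
xxxjjxAxjjxxx => xxxjjxxAxxjjxxx   [A → x A x]
xxxjjxxAxxjjxxx => xxxjjxxjxxjjxxx   [A → j]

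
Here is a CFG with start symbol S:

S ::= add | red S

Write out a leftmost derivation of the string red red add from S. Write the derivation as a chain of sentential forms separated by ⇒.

S ⇒ red S ⇒ red red S ⇒ red red add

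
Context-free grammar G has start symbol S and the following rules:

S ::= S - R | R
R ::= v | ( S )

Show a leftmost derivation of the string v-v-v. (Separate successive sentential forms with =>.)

S => S-R => S-R-R => R-R-R => v-R-R => v-v-R => v-v-v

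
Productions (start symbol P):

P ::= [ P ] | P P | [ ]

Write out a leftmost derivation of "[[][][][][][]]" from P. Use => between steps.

P => [P]   [P ::= [ P ]]
[P] => [PP]   [P ::= P P]
[PP] => [PPP]   [P ::= P P]
[PPP] => [PPPP]   [P ::= P P]
[PPPP] => [PPPPP]   [P ::= P P]
[PPPPP] => [PPPPPP]   [P ::= P P]
[PPPPPP] => [[]PPPPP]   [P ::= [ ]]
[[]PPPPP] => [[][]PPPP]   [P ::= [ ]]
[[][]PPPP] => [[][][]PPP]   [P ::= [ ]]
[[][][]PPP] => [[][][][]PP]   [P ::= [ ]]
[[][][][]PP] => [[][][][][]P]   [P ::= [ ]]
[[][][][][]P] => [[][][][][][]]   [P ::= [ ]]

P=>[P]=>[PP]=>[PPP]=>[PPPP]=>[PPPPP]=>[PPPPPP]=>[[]PPPPP]=>[[][]PPPP]=>[[][][]PPP]=>[[][][][]PP]=>[[][][][][]P]=>[[][][][][][]]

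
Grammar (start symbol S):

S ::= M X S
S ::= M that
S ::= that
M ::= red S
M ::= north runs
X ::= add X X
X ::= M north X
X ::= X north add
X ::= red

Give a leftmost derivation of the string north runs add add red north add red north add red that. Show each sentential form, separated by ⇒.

S ⇒ M X S ⇒ north runs X S ⇒ north runs add X X S ⇒ north runs add X north add X S ⇒ north runs add add X X north add X S ⇒ north runs add add X north add X north add X S ⇒ north runs add add red north add X north add X S ⇒ north runs add add red north add red north add X S ⇒ north runs add add red north add red north add red S ⇒ north runs add add red north add red north add red that

S ⇒ M X S   [S ::= M X S]
M X S ⇒ north runs X S   [M ::= north runs]
north runs X S ⇒ north runs add X X S   [X ::= add X X]
north runs add X X S ⇒ north runs add X north add X S   [X ::= X north add]
north runs add X north add X S ⇒ north runs add add X X north add X S   [X ::= add X X]
north runs add add X X north add X S ⇒ north runs add add X north add X north add X S   [X ::= X north add]
north runs add add X north add X north add X S ⇒ north runs add add red north add X north add X S   [X ::= red]
north runs add add red north add X north add X S ⇒ north runs add add red north add red north add X S   [X ::= red]
north runs add add red north add red north add X S ⇒ north runs add add red north add red north add red S   [X ::= red]
north runs add add red north add red north add red S ⇒ north runs add add red north add red north add red that   [S ::= that]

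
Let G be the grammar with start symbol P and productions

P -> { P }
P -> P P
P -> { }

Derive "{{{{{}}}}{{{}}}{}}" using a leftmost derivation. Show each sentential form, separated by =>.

P => {P}   [P -> { P }]
{P} => {PP}   [P -> P P]
{PP} => {PPP}   [P -> P P]
{PPP} => {{P}PP}   [P -> { P }]
{{P}PP} => {{{P}}PP}   [P -> { P }]
{{{P}}PP} => {{{{P}}}PP}   [P -> { P }]
{{{{P}}}PP} => {{{{{}}}}PP}   [P -> { }]
{{{{{}}}}PP} => {{{{{}}}}{P}P}   [P -> { P }]
{{{{{}}}}{P}P} => {{{{{}}}}{{P}}P}   [P -> { P }]
{{{{{}}}}{{P}}P} => {{{{{}}}}{{{}}}P}   [P -> { }]
{{{{{}}}}{{{}}}P} => {{{{{}}}}{{{}}}{}}   [P -> { }]

P => {P} => {PP} => {PPP} => {{P}PP} => {{{P}}PP} => {{{{P}}}PP} => {{{{{}}}}PP} => {{{{{}}}}{P}P} => {{{{{}}}}{{P}}P} => {{{{{}}}}{{{}}}P} => {{{{{}}}}{{{}}}{}}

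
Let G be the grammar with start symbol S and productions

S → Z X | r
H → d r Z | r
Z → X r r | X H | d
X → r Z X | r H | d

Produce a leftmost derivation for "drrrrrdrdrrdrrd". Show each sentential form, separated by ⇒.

S ⇒ ZX   [S → Z X]
ZX ⇒ XrrX   [Z → X r r]
XrrX ⇒ drrX   [X → d]
drrX ⇒ drrrZX   [X → r Z X]
drrrZX ⇒ drrrXrrX   [Z → X r r]
drrrXrrX ⇒ drrrrZXrrX   [X → r Z X]
drrrrZXrrX ⇒ drrrrXrrXrrX   [Z → X r r]
drrrrXrrXrrX ⇒ drrrrrHrrXrrX   [X → r H]
drrrrrHrrXrrX ⇒ drrrrrdrZrrXrrX   [H → d r Z]
drrrrrdrZrrXrrX ⇒ drrrrrdrdrrXrrX   [Z → d]
drrrrrdrdrrXrrX ⇒ drrrrrdrdrrdrrX   [X → d]
drrrrrdrdrrdrrX ⇒ drrrrrdrdrrdrrd   [X → d]

S⇒ZX⇒XrrX⇒drrX⇒drrrZX⇒drrrXrrX⇒drrrrZXrrX⇒drrrrXrrXrrX⇒drrrrrHrrXrrX⇒drrrrrdrZrrXrrX⇒drrrrrdrdrrXrrX⇒drrrrrdrdrrdrrX⇒drrrrrdrdrrdrrd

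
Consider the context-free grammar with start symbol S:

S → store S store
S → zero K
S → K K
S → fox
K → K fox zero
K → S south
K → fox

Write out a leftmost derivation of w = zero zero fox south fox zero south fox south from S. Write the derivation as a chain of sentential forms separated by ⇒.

S ⇒ zero K ⇒ zero S south ⇒ zero K K south ⇒ zero S south K south ⇒ zero zero K south K south ⇒ zero zero K fox zero south K south ⇒ zero zero S south fox zero south K south ⇒ zero zero fox south fox zero south K south ⇒ zero zero fox south fox zero south fox south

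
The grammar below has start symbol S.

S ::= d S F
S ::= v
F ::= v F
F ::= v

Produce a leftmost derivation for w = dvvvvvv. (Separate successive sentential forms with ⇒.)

S⇒dSF⇒dvF⇒dvvF⇒dvvvF⇒dvvvvF⇒dvvvvvF⇒dvvvvvv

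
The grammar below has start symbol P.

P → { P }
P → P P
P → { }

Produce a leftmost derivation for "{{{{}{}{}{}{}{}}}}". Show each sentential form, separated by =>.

P => {P} => {{P}} => {{{P}}} => {{{PP}}} => {{{PPP}}} => {{{{}PP}}} => {{{{}PPP}}} => {{{{}{}PP}}} => {{{{}{}PPP}}} => {{{{}{}PPPP}}} => {{{{}{}{}PPP}}} => {{{{}{}{}{}PP}}} => {{{{}{}{}{}{}P}}} => {{{{}{}{}{}{}{}}}}

P => {P}   [P → { P }]
{P} => {{P}}   [P → { P }]
{{P}} => {{{P}}}   [P → { P }]
{{{P}}} => {{{PP}}}   [P → P P]
{{{PP}}} => {{{PPP}}}   [P → P P]
{{{PPP}}} => {{{{}PP}}}   [P → { }]
{{{{}PP}}} => {{{{}PPP}}}   [P → P P]
{{{{}PPP}}} => {{{{}{}PP}}}   [P → { }]
{{{{}{}PP}}} => {{{{}{}PPP}}}   [P → P P]
{{{{}{}PPP}}} => {{{{}{}PPPP}}}   [P → P P]
{{{{}{}PPPP}}} => {{{{}{}{}PPP}}}   [P → { }]
{{{{}{}{}PPP}}} => {{{{}{}{}{}PP}}}   [P → { }]
{{{{}{}{}{}PP}}} => {{{{}{}{}{}{}P}}}   [P → { }]
{{{{}{}{}{}{}P}}} => {{{{}{}{}{}{}{}}}}   [P → { }]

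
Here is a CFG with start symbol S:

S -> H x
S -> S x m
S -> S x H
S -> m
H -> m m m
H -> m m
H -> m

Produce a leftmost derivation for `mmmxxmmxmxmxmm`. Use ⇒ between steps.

S ⇒ SxH   [S -> S x H]
SxH ⇒ SxmxH   [S -> S x m]
SxmxH ⇒ SxmxmxH   [S -> S x m]
SxmxmxH ⇒ SxHxmxmxH   [S -> S x H]
SxHxmxmxH ⇒ HxxHxmxmxH   [S -> H x]
HxxHxmxmxH ⇒ mmmxxHxmxmxH   [H -> m m m]
mmmxxHxmxmxH ⇒ mmmxxmmxmxmxH   [H -> m m]
mmmxxmmxmxmxH ⇒ mmmxxmmxmxmxmm   [H -> m m]

S ⇒ SxH ⇒ SxmxH ⇒ SxmxmxH ⇒ SxHxmxmxH ⇒ HxxHxmxmxH ⇒ mmmxxHxmxmxH ⇒ mmmxxmmxmxmxH ⇒ mmmxxmmxmxmxmm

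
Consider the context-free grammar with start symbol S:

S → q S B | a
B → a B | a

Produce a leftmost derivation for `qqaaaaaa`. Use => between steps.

S => qSB   [S → q S B]
qSB => qqSBB   [S → q S B]
qqSBB => qqaBB   [S → a]
qqaBB => qqaaBB   [B → a B]
qqaaBB => qqaaaBB   [B → a B]
qqaaaBB => qqaaaaB   [B → a]
qqaaaaB => qqaaaaaB   [B → a B]
qqaaaaaB => qqaaaaaa   [B → a]

S=>qSB=>qqSBB=>qqaBB=>qqaaBB=>qqaaaBB=>qqaaaaB=>qqaaaaaB=>qqaaaaaa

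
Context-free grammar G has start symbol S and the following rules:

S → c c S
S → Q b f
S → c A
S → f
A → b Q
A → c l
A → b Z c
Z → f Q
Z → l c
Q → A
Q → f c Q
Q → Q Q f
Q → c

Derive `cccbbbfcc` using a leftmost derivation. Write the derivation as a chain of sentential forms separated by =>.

S=>ccS=>cccA=>cccbQ=>cccbA=>cccbbQ=>cccbbA=>cccbbbQ=>cccbbbfcQ=>cccbbbfcc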